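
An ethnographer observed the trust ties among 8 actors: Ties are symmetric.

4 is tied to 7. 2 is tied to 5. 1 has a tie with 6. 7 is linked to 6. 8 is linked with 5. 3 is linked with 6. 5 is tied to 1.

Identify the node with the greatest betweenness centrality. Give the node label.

Unnormalized betweenness of each node: 1:12, 2:0, 3:0, 4:0, 5:11, 6:14, 7:6, 8:0.
6 has the largest value, 14, making it the main broker — the node through which the most shortest paths run.

6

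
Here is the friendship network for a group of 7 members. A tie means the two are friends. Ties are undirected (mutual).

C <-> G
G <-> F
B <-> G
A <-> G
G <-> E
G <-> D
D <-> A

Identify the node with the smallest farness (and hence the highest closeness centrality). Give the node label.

G

Farness (sum of distances to all others) for each node — A:10, B:11, C:11, D:10, E:11, F:11, G:6.
The smallest farness is 6, for G, so G has the highest closeness.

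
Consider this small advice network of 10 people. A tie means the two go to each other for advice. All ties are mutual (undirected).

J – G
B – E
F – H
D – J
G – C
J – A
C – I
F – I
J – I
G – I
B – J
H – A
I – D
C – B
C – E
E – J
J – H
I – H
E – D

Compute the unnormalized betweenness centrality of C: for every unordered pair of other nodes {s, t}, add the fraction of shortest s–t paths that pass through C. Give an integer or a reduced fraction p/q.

Pairs whose geodesics pass through C — I–B: 1/2; I–E: 1/3; F–B: 1/3; F–E: 1/4; B–G: 1/2; E–G: 1/2.
All other pairs contribute 0.
Summing the contributions gives betweenness(C) = 29/12.

29/12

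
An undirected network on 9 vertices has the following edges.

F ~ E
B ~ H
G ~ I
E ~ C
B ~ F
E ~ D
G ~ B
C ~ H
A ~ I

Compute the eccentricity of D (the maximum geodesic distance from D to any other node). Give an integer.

Distances from D: A:6, B:3, C:2, E:1, F:2, G:4, H:3, I:5.
The largest is 6 (to A), so the eccentricity of D is 6.

6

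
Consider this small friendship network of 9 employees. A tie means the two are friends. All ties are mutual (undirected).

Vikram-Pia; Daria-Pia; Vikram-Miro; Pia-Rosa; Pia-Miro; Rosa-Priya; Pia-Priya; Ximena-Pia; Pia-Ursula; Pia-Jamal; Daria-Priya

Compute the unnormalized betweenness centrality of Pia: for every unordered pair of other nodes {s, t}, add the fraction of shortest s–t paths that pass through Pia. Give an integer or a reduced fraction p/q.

49/2

Pairs whose geodesics pass through Pia — Jamal–Rosa: 1; Jamal–Miro: 1; Jamal–Priya: 1; Jamal–Daria: 1; Jamal–Vikram: 1; Jamal–Ximena: 1; Jamal–Ursula: 1; Rosa–Miro: 1; Rosa–Daria: 1/2; Rosa–Vikram: 1; Rosa–Ximena: 1; Rosa–Ursula: 1; Miro–Priya: 1; Miro–Daria: 1 … (+11 more pairs).
All other pairs contribute 0.
Summing the contributions gives betweenness(Pia) = 49/2.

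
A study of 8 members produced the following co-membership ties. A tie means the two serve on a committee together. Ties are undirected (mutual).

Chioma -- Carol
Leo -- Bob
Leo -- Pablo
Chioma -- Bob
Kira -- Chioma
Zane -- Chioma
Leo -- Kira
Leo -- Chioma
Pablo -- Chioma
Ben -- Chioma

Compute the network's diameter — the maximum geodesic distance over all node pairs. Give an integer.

Eccentricity of each node (its greatest distance to any other): Ben:2, Bob:2, Carol:2, Chioma:1, Kira:2, Leo:2, Pablo:2, Zane:2.
The maximum eccentricity is 2, realized for instance by the pair Pablo–Carol via Pablo – Chioma – Carol. So the diameter is 2.

2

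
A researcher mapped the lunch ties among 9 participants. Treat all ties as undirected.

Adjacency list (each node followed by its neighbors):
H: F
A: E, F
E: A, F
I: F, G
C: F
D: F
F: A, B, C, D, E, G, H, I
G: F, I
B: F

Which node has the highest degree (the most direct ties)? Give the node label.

F

Degrees — A:2, B:1, C:1, D:1, E:2, F:8, G:2, H:1, I:2.
The maximum is 8, attained only by F.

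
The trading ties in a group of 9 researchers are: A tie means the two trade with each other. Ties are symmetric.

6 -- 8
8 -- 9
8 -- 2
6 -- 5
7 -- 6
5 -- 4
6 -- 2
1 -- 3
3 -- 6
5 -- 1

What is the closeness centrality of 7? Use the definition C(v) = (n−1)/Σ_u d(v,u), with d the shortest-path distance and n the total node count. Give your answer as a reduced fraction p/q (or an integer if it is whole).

Distances from 7: 1:3, 2:2, 3:2, 4:3, 5:2, 6:1, 8:2, 9:3. Sum = 18.
n = 9, so closeness = 8/18 = 4/9.

4/9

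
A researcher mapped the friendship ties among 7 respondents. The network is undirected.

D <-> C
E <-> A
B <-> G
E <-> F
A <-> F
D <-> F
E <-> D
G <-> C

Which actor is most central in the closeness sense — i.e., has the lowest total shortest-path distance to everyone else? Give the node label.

Farness (sum of distances to all others) for each node — A:16, B:19, C:11, D:10, E:12, F:12, G:14.
The smallest farness is 10, for D, so D has the highest closeness.

D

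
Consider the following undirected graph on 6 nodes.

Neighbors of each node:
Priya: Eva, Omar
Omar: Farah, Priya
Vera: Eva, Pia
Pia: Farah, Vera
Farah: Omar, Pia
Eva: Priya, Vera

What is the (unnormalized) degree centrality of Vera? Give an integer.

Vera is directly tied to Eva and Pia. That is 2 neighbors, so the degree of Vera is 2.

2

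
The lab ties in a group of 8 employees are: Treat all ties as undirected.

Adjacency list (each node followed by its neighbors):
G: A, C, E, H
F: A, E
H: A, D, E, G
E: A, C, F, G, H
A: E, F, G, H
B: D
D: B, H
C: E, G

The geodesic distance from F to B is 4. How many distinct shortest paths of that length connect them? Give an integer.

The shortest distance is 4. The length-4 paths are: F–A–H–D–B; F–E–H–D–B.
That gives 2 distinct shortest paths.

2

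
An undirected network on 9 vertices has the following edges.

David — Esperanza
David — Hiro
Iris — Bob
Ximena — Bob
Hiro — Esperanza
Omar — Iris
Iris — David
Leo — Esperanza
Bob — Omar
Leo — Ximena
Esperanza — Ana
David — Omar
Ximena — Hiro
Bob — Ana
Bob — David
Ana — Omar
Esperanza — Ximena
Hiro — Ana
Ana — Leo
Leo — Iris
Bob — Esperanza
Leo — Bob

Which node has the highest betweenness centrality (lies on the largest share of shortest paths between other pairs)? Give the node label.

Unnormalized betweenness of each node: Ana:7/4, Bob:4, David:29/12, Esperanza:7/4, Hiro:5/6, Iris:2/3, Leo:17/12, Omar:7/12, Ximena:7/12.
Bob has the largest value, 4, making it the main broker — the node through which the most shortest paths run.

Bob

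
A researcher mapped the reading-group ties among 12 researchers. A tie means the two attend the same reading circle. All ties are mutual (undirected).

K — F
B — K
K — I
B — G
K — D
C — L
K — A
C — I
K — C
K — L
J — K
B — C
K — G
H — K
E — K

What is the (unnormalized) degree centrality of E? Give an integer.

1

E is directly tied to K. That is 1 neighbor, so the degree of E is 1.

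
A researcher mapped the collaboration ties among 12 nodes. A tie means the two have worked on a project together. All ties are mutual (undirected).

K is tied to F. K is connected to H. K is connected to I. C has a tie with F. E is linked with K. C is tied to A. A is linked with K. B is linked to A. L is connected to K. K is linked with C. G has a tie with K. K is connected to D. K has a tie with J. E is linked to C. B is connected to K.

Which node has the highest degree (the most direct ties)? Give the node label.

Degrees — A:3, B:2, C:4, D:1, E:2, F:2, G:1, H:1, I:1, J:1, K:11, L:1.
The maximum is 11, attained only by K.

K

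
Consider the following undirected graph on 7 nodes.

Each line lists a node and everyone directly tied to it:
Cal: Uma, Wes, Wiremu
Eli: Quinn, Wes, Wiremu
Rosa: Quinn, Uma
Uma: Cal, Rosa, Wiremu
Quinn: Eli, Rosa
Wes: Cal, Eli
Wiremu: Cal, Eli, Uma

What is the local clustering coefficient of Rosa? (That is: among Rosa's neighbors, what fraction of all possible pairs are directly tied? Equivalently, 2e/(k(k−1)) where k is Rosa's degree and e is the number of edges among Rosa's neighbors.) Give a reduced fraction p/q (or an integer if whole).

Rosa's neighbors: Quinn and Uma (k = 2).
Possible neighbor pairs: C(2,2) = 1. Edges among them: none → e = 0.
Clustering(Rosa) = 0/1.

0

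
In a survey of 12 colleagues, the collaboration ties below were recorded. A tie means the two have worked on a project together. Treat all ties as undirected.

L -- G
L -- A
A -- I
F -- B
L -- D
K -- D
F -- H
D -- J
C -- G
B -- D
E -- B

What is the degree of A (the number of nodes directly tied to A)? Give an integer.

A is directly tied to I and L. That is 2 neighbors, so the degree of A is 2.

2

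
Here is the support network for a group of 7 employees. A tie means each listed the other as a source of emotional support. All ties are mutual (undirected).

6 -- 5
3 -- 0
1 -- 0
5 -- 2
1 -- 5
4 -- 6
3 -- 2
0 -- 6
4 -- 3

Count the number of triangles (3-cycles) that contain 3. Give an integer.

3's neighbors are 0, 2, and 4, but none of them are tied to each other, so no triangle contains 3.

0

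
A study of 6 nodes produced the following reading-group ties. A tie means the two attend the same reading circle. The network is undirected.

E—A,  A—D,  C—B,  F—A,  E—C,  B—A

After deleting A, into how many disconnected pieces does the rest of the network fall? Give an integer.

3

Without A, the remaining ties split the others into: {F}; {B, C, E}; {D}.
That's 3 separate components.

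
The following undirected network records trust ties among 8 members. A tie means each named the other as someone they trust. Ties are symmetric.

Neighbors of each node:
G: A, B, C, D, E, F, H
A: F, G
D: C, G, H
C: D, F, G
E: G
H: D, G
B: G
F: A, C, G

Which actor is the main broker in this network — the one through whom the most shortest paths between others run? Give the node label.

G

Unnormalized betweenness of each node: A:0, B:0, C:1/2, D:1/2, E:0, F:1/2, G:31/2, H:0.
G has the largest value, 31/2, making it the main broker — the node through which the most shortest paths run.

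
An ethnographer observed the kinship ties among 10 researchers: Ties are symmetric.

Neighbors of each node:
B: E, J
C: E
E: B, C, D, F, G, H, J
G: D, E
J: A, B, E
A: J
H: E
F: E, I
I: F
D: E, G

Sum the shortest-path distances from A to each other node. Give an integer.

24

Distances from A: B:2, C:3, D:3, E:2, F:3, G:3, H:3, I:4, J:1.
Sum = 2 + 3 + 3 + 2 + 3 + 3 + 3 + 4 + 1 = 24.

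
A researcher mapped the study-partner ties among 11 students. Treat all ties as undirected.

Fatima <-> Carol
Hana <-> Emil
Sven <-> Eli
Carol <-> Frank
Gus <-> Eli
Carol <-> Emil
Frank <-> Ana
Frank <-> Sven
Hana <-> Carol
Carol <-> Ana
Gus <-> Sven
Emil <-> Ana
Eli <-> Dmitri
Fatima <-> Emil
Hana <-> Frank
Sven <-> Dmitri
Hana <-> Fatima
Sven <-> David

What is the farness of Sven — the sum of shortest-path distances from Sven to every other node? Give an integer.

Distances from Sven: Ana:2, Carol:2, David:1, Dmitri:1, Eli:1, Emil:3, Fatima:3, Frank:1, Gus:1, Hana:2.
Sum = 2 + 2 + 1 + 1 + 1 + 3 + 3 + 1 + 1 + 2 = 17.

17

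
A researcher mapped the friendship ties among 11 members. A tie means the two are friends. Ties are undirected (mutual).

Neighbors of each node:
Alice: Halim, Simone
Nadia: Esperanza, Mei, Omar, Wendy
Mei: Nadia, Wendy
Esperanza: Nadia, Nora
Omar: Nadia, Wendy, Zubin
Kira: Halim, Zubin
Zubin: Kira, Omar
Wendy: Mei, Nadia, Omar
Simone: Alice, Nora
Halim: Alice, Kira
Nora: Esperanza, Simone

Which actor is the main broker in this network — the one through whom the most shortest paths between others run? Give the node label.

Unnormalized betweenness of each node: Alice:6, Esperanza:23/2, Halim:13/2, Kira:17/2, Mei:0, Nadia:31/2, Nora:19/2, Omar:25/2, Simone:15/2, Wendy:2, Zubin:21/2.
Nadia has the largest value, 31/2, making it the main broker — the node through which the most shortest paths run.

Nadia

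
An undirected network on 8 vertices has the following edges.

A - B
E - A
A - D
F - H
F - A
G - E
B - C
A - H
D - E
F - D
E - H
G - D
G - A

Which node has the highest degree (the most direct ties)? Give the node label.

Degrees — A:6, B:2, C:1, D:4, E:4, F:3, G:3, H:3.
The maximum is 6, attained only by A.

A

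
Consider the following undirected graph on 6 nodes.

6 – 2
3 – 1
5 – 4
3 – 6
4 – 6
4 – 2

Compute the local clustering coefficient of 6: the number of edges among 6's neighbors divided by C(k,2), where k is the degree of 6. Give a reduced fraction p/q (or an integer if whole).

1/3

6's neighbors: 2, 3, and 4 (k = 3).
Possible neighbor pairs: C(3,2) = 3. Edges among them: 2–4 → e = 1.
Clustering(6) = 1/3.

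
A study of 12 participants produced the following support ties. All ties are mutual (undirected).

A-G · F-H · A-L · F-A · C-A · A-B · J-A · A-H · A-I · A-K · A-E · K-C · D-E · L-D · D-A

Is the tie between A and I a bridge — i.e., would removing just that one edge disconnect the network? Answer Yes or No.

Without the A–I edge there is no alternate route between A and I, so the network disconnects. It is a bridge.

Yes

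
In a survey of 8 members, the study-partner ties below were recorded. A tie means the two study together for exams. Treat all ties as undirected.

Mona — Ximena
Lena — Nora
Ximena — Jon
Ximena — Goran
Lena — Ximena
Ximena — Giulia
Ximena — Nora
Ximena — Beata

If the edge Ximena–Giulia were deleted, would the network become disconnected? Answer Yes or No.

Without the Ximena–Giulia edge there is no alternate route between Ximena and Giulia, so the network disconnects. It is a bridge.

Yes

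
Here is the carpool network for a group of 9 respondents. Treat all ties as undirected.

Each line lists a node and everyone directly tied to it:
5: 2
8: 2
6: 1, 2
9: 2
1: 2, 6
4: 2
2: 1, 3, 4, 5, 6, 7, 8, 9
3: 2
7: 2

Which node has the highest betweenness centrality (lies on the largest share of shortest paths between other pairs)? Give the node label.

2

Unnormalized betweenness of each node: 1:0, 2:27, 3:0, 4:0, 5:0, 6:0, 7:0, 8:0, 9:0.
2 has the largest value, 27, making it the main broker — the node through which the most shortest paths run.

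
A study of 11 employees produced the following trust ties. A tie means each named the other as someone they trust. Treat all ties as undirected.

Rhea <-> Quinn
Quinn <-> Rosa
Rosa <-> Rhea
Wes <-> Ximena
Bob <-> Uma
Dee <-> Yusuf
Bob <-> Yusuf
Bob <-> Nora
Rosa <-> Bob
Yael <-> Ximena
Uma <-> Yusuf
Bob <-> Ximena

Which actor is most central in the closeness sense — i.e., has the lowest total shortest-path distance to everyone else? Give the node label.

Bob

Farness (sum of distances to all others) for each node — Bob:15, Dee:30, Nora:24, Quinn:28, Rhea:28, Rosa:20, Uma:22, Wes:29, Ximena:20, Yael:29, Yusuf:21.
The smallest farness is 15, for Bob, so Bob has the highest closeness.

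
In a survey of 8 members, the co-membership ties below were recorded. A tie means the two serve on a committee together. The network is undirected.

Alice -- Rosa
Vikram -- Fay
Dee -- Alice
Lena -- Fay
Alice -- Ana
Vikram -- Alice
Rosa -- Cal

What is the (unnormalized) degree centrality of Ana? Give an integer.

Ana is directly tied to Alice. That is 1 neighbor, so the degree of Ana is 1.

1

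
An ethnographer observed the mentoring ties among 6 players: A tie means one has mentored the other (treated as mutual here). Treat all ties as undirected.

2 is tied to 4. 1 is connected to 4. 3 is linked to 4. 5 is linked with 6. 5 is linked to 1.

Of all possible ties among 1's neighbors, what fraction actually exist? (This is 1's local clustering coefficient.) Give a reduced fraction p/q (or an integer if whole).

1's neighbors: 4 and 5 (k = 2).
Possible neighbor pairs: C(2,2) = 1. Edges among them: none → e = 0.
Clustering(1) = 0/1.

0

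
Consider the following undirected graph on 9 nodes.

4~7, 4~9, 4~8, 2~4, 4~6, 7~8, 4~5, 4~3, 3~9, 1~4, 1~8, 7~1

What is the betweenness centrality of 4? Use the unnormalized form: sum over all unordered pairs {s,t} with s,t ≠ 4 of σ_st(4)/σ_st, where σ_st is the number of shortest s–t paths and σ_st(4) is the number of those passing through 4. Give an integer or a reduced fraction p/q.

Pairs whose geodesics pass through 4 — 7–9: 1; 7–2: 1; 7–3: 1; 7–6: 1; 7–5: 1; 9–8: 1; 9–2: 1; 9–6: 1; 9–5: 1; 9–1: 1; 8–2: 1; 8–3: 1; 8–6: 1; 8–5: 1 … (+10 more pairs).
All other pairs contribute 0.
Summing the contributions gives betweenness(4) = 24.

24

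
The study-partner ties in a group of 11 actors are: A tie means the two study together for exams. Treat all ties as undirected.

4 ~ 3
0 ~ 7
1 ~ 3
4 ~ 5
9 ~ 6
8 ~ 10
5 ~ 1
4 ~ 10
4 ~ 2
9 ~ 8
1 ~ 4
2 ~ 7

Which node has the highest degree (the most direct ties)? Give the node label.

4

Degrees — 0:1, 1:3, 2:2, 3:2, 4:5, 5:2, 6:1, 7:2, 8:2, 9:2, 10:2.
The maximum is 5, attained only by 4.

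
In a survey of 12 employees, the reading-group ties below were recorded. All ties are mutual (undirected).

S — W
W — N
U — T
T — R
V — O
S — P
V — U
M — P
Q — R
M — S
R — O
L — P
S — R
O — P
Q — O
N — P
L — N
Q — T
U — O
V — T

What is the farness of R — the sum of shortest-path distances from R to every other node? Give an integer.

Distances from R: L:3, M:2, N:3, O:1, P:2, Q:1, S:1, T:1, U:2, V:2, W:2.
Sum = 3 + 2 + 3 + 1 + 2 + 1 + 1 + 1 + 2 + 2 + 2 = 20.

20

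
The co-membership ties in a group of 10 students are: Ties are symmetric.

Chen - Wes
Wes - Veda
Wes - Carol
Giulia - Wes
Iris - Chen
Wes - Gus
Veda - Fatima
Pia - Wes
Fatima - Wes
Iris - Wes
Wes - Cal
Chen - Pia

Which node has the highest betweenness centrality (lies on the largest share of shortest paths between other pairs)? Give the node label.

Unnormalized betweenness of each node: Cal:0, Carol:0, Chen:1/2, Fatima:0, Giulia:0, Gus:0, Iris:0, Pia:0, Veda:0, Wes:65/2.
Wes has the largest value, 65/2, making it the main broker — the node through which the most shortest paths run.

Wes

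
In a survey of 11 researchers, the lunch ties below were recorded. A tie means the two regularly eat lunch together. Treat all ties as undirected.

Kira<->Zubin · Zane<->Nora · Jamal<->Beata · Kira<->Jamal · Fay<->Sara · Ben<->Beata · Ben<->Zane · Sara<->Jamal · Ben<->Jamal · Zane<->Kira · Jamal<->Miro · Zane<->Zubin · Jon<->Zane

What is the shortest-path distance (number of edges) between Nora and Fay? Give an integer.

One shortest route is Nora – Zane – Kira – Jamal – Sara – Fay, which uses 5 edges, and at distance 4 from Nora we only reach {Miro, Sara}, which does not include Fay. So d(Nora,Fay) = 5.

5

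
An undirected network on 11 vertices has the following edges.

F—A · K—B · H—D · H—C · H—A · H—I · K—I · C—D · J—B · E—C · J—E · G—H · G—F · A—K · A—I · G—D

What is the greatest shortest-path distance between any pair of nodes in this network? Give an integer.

4

Eccentricity of each node (its greatest distance to any other): A:3, B:4, C:3, D:4, E:4, F:4, G:4, H:3, I:3, J:4, K:3.
The maximum eccentricity is 4, realized for instance by the pair D–B via D – C – E – J – B. So the diameter is 4.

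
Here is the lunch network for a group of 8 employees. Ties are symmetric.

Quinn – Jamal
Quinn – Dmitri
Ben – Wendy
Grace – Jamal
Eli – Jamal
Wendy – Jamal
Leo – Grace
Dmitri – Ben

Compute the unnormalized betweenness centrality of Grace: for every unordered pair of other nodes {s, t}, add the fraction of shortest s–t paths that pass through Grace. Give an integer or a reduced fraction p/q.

6

Pairs whose geodesics pass through Grace — Jamal–Leo: 1; Leo–Ben: 1; Leo–Eli: 1; Leo–Quinn: 1; Leo–Wendy: 1; Leo–Dmitri: 1.
All other pairs contribute 0.
Summing the contributions gives betweenness(Grace) = 6.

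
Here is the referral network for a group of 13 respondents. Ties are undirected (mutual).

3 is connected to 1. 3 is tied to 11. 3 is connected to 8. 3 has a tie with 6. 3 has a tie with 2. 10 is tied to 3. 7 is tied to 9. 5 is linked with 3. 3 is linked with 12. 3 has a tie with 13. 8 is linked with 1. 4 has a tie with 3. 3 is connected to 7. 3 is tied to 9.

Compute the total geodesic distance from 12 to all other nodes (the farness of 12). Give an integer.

Distances from 12: 1:2, 2:2, 3:1, 4:2, 5:2, 6:2, 7:2, 8:2, 9:2, 10:2, 11:2, 13:2.
Sum = 2 + 2 + 1 + 2 + 2 + 2 + 2 + 2 + 2 + 2 + 2 + 2 = 23.

23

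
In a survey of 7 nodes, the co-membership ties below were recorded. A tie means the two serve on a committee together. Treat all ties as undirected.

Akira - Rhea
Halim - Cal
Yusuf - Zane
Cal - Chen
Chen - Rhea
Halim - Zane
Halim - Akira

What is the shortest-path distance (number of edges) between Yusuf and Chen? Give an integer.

One shortest route is Yusuf – Zane – Halim – Cal – Chen, which uses 4 edges, and at distance 3 from Yusuf we only reach {Akira, Cal}, which does not include Chen. So d(Yusuf,Chen) = 4.

4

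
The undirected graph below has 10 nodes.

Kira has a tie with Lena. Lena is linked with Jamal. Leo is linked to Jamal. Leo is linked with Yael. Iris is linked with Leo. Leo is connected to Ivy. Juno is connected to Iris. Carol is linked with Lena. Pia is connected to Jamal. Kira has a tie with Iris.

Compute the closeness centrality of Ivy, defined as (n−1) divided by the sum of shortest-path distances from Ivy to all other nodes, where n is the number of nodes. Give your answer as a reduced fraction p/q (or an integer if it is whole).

Distances from Ivy: Carol:4, Iris:2, Jamal:2, Juno:3, Kira:3, Lena:3, Leo:1, Pia:3, Yael:2. Sum = 23.
n = 10, so closeness = 9/23.

9/23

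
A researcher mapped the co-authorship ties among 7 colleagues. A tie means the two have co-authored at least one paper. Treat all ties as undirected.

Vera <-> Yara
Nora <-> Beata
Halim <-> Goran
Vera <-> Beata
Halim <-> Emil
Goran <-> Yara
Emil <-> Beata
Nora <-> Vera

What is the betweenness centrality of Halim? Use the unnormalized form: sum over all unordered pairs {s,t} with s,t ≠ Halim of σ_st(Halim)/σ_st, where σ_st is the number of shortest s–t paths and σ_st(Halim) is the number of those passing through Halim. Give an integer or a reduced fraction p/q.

2

Pairs whose geodesics pass through Halim — Yara–Emil: 1/2; Goran–Emil: 1; Goran–Beata: 1/2.
All other pairs contribute 0.
Summing the contributions gives betweenness(Halim) = 2.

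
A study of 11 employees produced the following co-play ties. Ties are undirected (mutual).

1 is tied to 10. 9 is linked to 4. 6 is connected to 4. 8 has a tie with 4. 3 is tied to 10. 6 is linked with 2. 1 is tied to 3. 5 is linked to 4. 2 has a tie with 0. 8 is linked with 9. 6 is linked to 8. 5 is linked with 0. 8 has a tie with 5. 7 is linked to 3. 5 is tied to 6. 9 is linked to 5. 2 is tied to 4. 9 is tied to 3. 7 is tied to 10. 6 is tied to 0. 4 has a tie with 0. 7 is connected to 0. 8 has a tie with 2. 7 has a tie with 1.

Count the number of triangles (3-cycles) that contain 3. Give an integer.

3's neighbors: 1, 7, 9, and 10.
Neighbor pairs that are themselves tied: 3–1–7; 3–1–10; 3–7–10. Each forms one triangle with 3, for 3 in total.

3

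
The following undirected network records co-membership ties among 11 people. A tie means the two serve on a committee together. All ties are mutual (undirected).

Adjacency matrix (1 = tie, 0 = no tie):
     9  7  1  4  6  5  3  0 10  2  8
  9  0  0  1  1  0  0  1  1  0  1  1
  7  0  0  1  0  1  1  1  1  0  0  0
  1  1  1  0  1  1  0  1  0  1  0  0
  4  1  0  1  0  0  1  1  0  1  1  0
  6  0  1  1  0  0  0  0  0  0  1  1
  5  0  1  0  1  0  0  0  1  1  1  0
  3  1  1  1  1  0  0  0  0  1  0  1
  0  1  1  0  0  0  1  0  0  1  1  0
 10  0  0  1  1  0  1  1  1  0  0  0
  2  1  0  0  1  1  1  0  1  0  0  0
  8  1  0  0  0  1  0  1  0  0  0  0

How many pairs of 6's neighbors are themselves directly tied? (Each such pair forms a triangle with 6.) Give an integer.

6's neighbors: 1, 2, 7, and 8.
Neighbor pairs that are themselves tied: 6–1–7. Each forms one triangle with 6, for 1 in total.

1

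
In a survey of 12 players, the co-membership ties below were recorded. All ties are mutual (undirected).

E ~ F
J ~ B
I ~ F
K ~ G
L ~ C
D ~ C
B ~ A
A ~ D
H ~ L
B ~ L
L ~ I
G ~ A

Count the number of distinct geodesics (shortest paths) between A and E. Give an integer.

1

The shortest distance is 5, and the only length-5 path is A–B–L–I–F–E. So there is exactly 1 shortest path.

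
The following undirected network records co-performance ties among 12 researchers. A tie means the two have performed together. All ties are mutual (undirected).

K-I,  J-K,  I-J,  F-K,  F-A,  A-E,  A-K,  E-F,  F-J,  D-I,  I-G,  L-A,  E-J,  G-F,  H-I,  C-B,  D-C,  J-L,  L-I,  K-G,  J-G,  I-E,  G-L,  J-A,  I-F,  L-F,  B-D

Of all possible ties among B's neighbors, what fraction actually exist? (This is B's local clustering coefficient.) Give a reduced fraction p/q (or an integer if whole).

1

B's neighbors: C and D (k = 2).
Possible neighbor pairs: C(2,2) = 1. Edges among them: C–D → e = 1.
Clustering(B) = 1/1.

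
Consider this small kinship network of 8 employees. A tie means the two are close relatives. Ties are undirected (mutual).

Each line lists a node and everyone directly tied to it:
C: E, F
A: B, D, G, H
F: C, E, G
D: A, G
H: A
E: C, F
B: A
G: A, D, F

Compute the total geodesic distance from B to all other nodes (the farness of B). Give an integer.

Distances from B: A:1, C:4, D:2, E:4, F:3, G:2, H:2.
Sum = 1 + 4 + 2 + 4 + 3 + 2 + 2 = 18.

18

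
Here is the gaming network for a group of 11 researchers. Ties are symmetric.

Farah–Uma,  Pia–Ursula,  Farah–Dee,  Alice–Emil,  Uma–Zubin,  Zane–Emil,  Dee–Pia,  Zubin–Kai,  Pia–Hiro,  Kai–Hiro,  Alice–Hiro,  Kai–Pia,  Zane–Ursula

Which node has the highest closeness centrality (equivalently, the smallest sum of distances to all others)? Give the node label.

Farness (sum of distances to all others) for each node — Alice:25, Dee:23, Emil:30, Farah:28, Hiro:20, Kai:20, Pia:18, Uma:30, Ursula:23, Zane:28, Zubin:25.
The smallest farness is 18, for Pia, so Pia has the highest closeness.

Pia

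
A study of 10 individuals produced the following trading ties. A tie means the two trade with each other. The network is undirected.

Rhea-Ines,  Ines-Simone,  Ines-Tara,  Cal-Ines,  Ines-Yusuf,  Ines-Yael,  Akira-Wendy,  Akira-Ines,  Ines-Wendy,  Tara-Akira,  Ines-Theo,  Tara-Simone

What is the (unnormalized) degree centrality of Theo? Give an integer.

1

Theo is directly tied to Ines. That is 1 neighbor, so the degree of Theo is 1.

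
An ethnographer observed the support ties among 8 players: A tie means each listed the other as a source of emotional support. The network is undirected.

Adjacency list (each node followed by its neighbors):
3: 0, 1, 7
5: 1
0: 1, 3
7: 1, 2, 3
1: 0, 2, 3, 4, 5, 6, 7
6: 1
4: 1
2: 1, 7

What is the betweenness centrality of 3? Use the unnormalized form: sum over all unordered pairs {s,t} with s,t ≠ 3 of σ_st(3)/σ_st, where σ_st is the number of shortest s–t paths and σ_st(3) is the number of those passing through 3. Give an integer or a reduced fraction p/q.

Pairs whose geodesics pass through 3 — 7–0: 1/2.
All other pairs contribute 0.
Summing the contributions gives betweenness(3) = 1/2.

1/2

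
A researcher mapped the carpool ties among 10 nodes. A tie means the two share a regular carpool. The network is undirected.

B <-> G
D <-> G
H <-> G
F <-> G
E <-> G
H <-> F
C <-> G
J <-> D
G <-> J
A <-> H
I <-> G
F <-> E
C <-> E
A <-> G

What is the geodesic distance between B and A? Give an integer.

2

One shortest route is B – G – A, which uses 2 edges, and B and A are not directly tied, so nothing shorter exists. So d(B,A) = 2.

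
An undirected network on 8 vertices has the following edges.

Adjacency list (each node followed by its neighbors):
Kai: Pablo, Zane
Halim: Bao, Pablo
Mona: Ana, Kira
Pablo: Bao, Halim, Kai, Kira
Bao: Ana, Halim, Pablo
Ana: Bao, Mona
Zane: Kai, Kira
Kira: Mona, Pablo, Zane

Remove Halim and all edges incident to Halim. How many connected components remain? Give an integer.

1

Halim's neighbors (Bao and Pablo) remain reachable from one another through other ties, so the rest of the network stays in one piece.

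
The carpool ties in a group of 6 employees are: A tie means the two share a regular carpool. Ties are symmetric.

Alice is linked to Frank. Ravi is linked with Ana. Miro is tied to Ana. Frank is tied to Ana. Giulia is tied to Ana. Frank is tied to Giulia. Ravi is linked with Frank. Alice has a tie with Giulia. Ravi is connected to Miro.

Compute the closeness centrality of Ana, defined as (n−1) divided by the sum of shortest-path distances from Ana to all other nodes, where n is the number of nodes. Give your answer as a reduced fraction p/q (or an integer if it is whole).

Distances from Ana: Alice:2, Frank:1, Giulia:1, Miro:1, Ravi:1. Sum = 6.
n = 6, so closeness = 5/6.

5/6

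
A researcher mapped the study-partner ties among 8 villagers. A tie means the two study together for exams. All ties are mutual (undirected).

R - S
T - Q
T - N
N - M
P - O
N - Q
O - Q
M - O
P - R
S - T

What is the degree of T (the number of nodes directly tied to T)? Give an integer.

T is directly tied to N, Q, and S. That is 3 neighbors, so the degree of T is 3.

3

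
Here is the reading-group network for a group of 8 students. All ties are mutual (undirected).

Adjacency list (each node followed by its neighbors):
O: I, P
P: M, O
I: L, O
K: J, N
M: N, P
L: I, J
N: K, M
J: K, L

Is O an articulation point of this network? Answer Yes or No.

Even without O, every remaining node can still reach every other (the residual graph is connected), so O is not a cut vertex.

No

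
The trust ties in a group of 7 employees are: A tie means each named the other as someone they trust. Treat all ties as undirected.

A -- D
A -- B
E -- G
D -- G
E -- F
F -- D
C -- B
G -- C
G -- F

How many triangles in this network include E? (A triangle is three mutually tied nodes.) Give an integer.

E's neighbors: F and G.
Neighbor pairs that are themselves tied: E–F–G. Each forms one triangle with E, for 1 in total.

1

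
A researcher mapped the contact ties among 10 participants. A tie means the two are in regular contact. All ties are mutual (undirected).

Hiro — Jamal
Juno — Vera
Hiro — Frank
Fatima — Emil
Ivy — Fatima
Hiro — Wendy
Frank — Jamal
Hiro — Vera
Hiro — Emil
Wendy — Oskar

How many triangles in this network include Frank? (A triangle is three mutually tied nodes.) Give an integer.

Frank's neighbors: Hiro and Jamal.
Neighbor pairs that are themselves tied: Frank–Hiro–Jamal. Each forms one triangle with Frank, for 1 in total.

1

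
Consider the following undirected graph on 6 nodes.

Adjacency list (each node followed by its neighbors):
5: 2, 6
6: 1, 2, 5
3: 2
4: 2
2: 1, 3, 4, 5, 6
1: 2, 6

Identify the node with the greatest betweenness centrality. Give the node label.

Unnormalized betweenness of each node: 1:0, 2:15/2, 3:0, 4:0, 5:0, 6:1/2.
2 has the largest value, 15/2, making it the main broker — the node through which the most shortest paths run.

2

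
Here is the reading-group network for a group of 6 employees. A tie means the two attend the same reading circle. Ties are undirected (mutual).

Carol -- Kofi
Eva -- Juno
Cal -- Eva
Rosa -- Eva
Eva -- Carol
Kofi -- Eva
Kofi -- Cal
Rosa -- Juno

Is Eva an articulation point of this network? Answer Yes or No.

Removing Eva leaves {Cal, Carol, and Kofi} with no path to {Juno and Rosa}, so the network splits into 2 components. Eva is a cut vertex.

Yes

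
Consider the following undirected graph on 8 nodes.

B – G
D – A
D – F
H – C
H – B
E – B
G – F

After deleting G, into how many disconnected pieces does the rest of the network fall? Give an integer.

Without G, the remaining ties split the others into: {B, C, E, H}; {A, D, F}.
That's 2 separate components.

2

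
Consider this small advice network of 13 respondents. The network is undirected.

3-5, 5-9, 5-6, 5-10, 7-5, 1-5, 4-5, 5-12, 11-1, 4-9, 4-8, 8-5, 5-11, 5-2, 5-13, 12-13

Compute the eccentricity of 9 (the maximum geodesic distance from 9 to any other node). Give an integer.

2

Distances from 9: 1:2, 2:2, 3:2, 4:1, 5:1, 6:2, 7:2, 8:2, 10:2, 11:2, 12:2, 13:2.
The largest is 2 (to 8, 12, 3, 7, 10, 6, 13, 11, 1, and 2), so the eccentricity of 9 is 2.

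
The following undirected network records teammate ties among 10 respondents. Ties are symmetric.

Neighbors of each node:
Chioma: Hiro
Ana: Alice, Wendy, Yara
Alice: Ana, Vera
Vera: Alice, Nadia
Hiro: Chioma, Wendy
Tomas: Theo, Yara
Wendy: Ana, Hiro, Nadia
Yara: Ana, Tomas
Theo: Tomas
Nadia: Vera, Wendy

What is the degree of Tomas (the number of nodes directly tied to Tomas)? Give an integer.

Tomas is directly tied to Theo and Yara. That is 2 neighbors, so the degree of Tomas is 2.

2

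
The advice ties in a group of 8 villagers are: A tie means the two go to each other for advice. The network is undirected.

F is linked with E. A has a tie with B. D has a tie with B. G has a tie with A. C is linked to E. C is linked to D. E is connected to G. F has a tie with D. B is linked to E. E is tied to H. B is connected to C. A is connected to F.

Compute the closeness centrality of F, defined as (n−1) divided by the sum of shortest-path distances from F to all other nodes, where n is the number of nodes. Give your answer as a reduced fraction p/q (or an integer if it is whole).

Distances from F: A:1, B:2, C:2, D:1, E:1, G:2, H:2. Sum = 11.
n = 8, so closeness = 7/11.

7/11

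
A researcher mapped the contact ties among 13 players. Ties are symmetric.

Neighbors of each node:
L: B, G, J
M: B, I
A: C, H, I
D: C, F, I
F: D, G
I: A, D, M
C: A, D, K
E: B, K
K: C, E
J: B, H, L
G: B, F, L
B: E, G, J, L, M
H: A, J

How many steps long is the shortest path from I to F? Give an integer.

2

One shortest route is I – D – F, which uses 2 edges, and I and F are not directly tied, so nothing shorter exists. So d(I,F) = 2.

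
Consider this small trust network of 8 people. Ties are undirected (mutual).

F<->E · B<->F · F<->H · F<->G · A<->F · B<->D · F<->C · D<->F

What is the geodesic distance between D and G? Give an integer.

One shortest route is D – F – G, which uses 2 edges, and D and G are not directly tied, so nothing shorter exists. So d(D,G) = 2.

2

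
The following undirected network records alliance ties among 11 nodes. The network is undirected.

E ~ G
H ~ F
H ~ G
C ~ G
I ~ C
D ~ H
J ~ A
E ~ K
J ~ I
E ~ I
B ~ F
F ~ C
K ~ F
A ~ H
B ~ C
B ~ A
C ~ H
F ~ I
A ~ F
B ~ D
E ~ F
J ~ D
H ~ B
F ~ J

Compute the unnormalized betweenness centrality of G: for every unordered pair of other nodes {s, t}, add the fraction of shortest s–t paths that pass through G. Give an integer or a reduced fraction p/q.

31/30

Pairs whose geodesics pass through G — H–E: 1/2; C–E: 1/3; E–D: 1/5.
All other pairs contribute 0.
Summing the contributions gives betweenness(G) = 31/30.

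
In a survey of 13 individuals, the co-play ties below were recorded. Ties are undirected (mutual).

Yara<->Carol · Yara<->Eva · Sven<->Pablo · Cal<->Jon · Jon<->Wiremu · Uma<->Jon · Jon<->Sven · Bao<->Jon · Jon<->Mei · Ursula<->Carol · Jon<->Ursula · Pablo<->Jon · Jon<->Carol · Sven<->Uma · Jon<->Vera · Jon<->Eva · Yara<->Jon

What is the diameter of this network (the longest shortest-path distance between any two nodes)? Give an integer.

2

Eccentricity of each node (its greatest distance to any other): Bao:2, Cal:2, Carol:2, Eva:2, Jon:1, Mei:2, Pablo:2, Sven:2, Uma:2, Ursula:2, Vera:2, Wiremu:2, Yara:2.
The maximum eccentricity is 2, realized for instance by the pair Vera–Cal via Vera – Jon – Cal. So the diameter is 2.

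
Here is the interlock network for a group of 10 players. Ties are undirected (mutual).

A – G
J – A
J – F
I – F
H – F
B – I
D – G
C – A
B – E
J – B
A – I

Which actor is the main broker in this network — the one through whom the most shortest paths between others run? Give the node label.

A

Unnormalized betweenness of each node: A:61/3, B:25/3, C:0, D:0, E:0, F:25/3, G:8, H:0, I:10, J:10.
A has the largest value, 61/3, making it the main broker — the node through which the most shortest paths run.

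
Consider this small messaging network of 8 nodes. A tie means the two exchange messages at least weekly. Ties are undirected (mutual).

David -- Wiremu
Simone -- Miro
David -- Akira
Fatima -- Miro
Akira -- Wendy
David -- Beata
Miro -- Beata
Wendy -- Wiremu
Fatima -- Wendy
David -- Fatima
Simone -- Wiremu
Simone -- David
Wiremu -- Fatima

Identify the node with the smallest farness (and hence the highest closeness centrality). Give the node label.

David

Farness (sum of distances to all others) for each node — Akira:13, Beata:13, David:9, Fatima:10, Miro:12, Simone:11, Wendy:12, Wiremu:10.
The smallest farness is 9, for David, so David has the highest closeness.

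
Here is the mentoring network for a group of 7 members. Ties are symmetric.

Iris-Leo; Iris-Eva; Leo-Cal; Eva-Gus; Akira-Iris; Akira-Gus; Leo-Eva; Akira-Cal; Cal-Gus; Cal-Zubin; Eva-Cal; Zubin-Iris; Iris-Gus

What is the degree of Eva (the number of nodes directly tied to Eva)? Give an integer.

4

Eva is directly tied to Cal, Gus, Iris, and Leo. That is 4 neighbors, so the degree of Eva is 4.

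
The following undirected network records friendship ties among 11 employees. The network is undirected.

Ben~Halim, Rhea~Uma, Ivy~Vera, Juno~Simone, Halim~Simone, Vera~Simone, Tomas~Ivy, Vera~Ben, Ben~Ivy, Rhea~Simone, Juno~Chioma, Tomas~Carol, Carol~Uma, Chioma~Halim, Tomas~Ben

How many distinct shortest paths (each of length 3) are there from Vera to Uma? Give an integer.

1

The shortest distance is 3, and the only length-3 path is Vera–Simone–Rhea–Uma. So there is exactly 1 shortest path.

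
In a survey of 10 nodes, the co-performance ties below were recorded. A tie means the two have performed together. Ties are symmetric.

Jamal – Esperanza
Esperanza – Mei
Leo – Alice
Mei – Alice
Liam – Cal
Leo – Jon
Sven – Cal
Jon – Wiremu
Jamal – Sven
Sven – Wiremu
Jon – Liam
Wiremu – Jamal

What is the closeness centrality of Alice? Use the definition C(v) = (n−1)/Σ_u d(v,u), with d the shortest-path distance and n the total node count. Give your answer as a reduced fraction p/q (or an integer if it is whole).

9/23

Distances from Alice: Cal:4, Esperanza:2, Jamal:3, Jon:2, Leo:1, Liam:3, Mei:1, Sven:4, Wiremu:3. Sum = 23.
n = 10, so closeness = 9/23.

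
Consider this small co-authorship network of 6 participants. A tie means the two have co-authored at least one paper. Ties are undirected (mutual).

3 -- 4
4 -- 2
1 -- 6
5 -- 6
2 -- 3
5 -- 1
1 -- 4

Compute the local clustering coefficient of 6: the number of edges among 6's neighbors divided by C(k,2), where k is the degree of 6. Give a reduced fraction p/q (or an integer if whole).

6's neighbors: 1 and 5 (k = 2).
Possible neighbor pairs: C(2,2) = 1. Edges among them: 1–5 → e = 1.
Clustering(6) = 1/1.

1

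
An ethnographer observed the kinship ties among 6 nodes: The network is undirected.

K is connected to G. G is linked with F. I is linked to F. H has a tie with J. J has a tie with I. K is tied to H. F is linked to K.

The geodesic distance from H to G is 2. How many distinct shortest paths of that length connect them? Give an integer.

1

The shortest distance is 2, and the only length-2 path is H–K–G. So there is exactly 1 shortest path.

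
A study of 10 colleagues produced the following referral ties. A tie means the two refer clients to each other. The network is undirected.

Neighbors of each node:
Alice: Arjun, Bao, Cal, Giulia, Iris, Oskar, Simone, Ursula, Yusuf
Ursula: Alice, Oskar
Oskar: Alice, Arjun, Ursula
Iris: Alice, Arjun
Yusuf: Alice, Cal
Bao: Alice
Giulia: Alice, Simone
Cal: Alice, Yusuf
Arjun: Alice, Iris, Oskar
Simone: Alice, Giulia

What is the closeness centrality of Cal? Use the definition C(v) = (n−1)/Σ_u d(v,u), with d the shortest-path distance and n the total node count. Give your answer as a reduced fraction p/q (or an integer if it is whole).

Distances from Cal: Alice:1, Arjun:2, Bao:2, Giulia:2, Iris:2, Oskar:2, Simone:2, Ursula:2, Yusuf:1. Sum = 16.
n = 10, so closeness = 9/16.

9/16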